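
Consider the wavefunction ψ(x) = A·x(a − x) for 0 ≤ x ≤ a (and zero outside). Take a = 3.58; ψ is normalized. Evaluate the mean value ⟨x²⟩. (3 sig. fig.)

⟨x²⟩ = ∫ x^2 |ψ|² dx over the full domain.
Expanding the polynomial and integrating term by term, since the A² factors cancel between numerator and denominator, ⟨x²⟩ = 2·a^2/7.
With a = 3.58, ⟨x^2⟩ = 3.662.

⟨x^2⟩ ≈ 3.66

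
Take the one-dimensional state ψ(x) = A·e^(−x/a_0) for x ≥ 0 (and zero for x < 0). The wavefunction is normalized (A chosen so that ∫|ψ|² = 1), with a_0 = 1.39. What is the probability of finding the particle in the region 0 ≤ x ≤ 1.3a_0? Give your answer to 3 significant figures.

The probability is P = ∫ |ψ|² dx over [0, 1.3a_0].
The normalization integral ∫|ψ|²dx over the whole domain equals a_0/2·A², and A² cancels in the ratio.
Let u = x/a_0; then A² and the length scale cancel, so P = ∫_{0}^{1.3} e^(-2·u) du ÷ ∫_{0}^{∞} e^(-2·u) du.
Using ∫ e^(-2·u) du = -e^(-2·u)/2, the numerator is 1/2 - e^(-13/5)/2 and the denominator is 1/2.
Evaluating gives P = 0.9257.

P ≈ 0.926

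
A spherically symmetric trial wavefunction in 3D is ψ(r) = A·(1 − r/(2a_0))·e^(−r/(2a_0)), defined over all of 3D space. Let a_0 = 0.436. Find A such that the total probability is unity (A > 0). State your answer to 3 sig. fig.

We need A² ∫|f|² 4πr² dr = 1, taking the integral from 0 to ∞.
With ∫₀^∞ r^4 e^(−αr) dr = 4!/α^5, the integral (without the A² prefactor) comes out to 8·π·a_0^3.
Hence A² = 1/[8·π·a_0^3].
Plugging in a_0 = 0.436 yields A = 0.6929.

A ≈ 0.693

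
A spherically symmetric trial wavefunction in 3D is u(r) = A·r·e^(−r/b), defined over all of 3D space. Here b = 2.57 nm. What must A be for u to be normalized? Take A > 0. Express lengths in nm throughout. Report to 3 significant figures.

A ≈ 0.0308 nm^(-5/2)

Normalization requires ∫|u|² 4πr² dr = 1, integrated from 0 to ∞.
Carrying out the integral gives A² · 3·π·b^5.
Setting this equal to 1 gives A² = 1/(3·π·b^5).
Substituting b = 2.57 gives A² = 0.0009464, so A = 0.03076.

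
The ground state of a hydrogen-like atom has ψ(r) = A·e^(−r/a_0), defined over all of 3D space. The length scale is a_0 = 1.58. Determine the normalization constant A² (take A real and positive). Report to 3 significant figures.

We need A² ∫|f|² 4πr² dr = 1, taking the integral from 0 to ∞.
(Spherical symmetry: dV = 4πr² dr.)
Carrying out the integral gives A² · π·a_0^3.
So A² = (π·a_0^3)^(−1).
Substituting a_0 = 1.58 gives A² = 0.08070, so A = 0.2841.

A^2 ≈ 0.0807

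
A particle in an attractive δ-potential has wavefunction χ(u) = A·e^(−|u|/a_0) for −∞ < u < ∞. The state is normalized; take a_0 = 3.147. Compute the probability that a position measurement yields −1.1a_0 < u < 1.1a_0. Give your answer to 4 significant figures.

|χ|² is the probability density, so P = ∫_{−1.1a_0}^{1.1a_0} |χ|² du.
With A² fixed by ∫|χ|² = 1, i.e. A² = (a_0)^(−1), substitute and integrate.
Both integrals are even about u = 0, so only the u ≥ 0 halves are needed (the factors of 2 cancel). In terms of t = u/a_0 (A² and the length scale cancel between numerator and denominator), P = [∫_{0}^{1.1} e^(-2·t) dt] / [∫_{0}^{∞} e^(-2·t) dt].
Using ∫ e^(-2·t) dt = -e^(-2·t)/2, the numerator is 1/2 - e^(-11/5)/2 and the denominator is 1/2.
This works out to P = 0.88920.

P ≈ 0.8892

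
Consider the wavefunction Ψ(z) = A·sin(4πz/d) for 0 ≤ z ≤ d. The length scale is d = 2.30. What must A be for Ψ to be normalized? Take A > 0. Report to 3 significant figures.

A ≈ 0.933

We need A² ∫|f|² dz = 1, taking the integral from 0 to d.
With ∫₀^d sin²(nπz/d) dz = d/2, with Ψ = A·sin(4πz/d), the integral evaluates to A²·[d/2].
Setting this equal to 1 gives A² = 1/(d/2).
With d = 2.30: A² = 0.8696 and A = 0.9325.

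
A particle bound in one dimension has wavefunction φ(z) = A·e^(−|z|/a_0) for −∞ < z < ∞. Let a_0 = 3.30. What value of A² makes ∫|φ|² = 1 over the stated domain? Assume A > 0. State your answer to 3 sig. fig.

A^2 ≈ 0.303

Require ∫ |φ|² dz = 1 over the whole domain.
With φ = A·e^(−|z|/a_0), the integral evaluates to A²·[a_0].
Substituting a_0 = 3.30 gives A² = 0.3030, so A = 0.5505.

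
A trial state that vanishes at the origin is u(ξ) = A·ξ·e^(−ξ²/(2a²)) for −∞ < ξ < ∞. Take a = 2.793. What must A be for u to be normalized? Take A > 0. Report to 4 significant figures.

A ≈ 0.2276

Normalization requires ∫|u|² dξ = 1, integrated from −∞ to ∞.
Using the Gaussian integral ∫_{−∞}^{∞} e^(−αξ²) dξ = √(π/α), carrying out the integral gives A² · √(π)·a^3/2.
Setting this equal to 1 gives A² = 1/(√(π)·a^3/2).
With a = 2.793: A² = 0.051790 and A = 0.22757.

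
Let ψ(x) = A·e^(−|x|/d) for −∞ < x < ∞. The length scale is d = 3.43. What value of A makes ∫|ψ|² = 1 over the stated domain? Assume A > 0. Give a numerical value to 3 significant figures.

Require ∫ |ψ|² dx = 1 over the whole domain.
Using ∫₀^∞ xⁿ e^(−αx) dx = n!/αⁿ⁺¹, ∫|ψ|² dx = A²·(d).
Setting this equal to 1 gives A² = 1/(d).
Plugging in d = 3.43 yields A = 0.5399.

A ≈ 0.540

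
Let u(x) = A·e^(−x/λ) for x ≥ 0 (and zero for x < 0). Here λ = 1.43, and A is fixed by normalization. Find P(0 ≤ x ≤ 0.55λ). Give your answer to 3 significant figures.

The probability is P = ∫ |u|² dx over [0, 0.55λ].
With A² fixed by ∫|u|² = 1, i.e. A² = (λ/2)^(−1), substitute and integrate.
In terms of t = x/λ (A² and the length scale cancel between numerator and denominator), P = [∫_{0}^{0.55} e^(-2·t) dt] / [∫_{0}^{∞} e^(-2·t) dt].
With ∫ e^(-2·t) dt = -e^(-2·t)/2 + C, the region integral is 1/2 - e^(-11/10)/2 and the full one is 1/2.
This works out to P = 0.6671.

P ≈ 0.667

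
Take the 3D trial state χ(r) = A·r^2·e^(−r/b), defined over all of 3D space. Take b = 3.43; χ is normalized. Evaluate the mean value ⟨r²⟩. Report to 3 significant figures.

⟨r^2⟩ ≈ 165

The expectation value is the |χ|²-weighted average of r^2: ∫ r^2|χ|² 4πr² dr.
Using ∫₀^∞ rⁿ e^(−αr) dr = n!/αⁿ⁺¹, the ratio of the moment integral to the normalization integral gives ⟨r²⟩ = 14·b^2.
With b = 3.43, ⟨r^2⟩ = 164.7.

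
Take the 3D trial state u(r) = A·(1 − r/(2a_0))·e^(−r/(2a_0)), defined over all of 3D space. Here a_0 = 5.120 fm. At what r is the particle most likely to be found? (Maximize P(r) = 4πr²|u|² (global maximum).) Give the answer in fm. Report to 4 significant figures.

Differentiate P(r) = 4πr²|u|² with respect to r and set to zero.
This gives r = a_0·(√(5) + 3).
With a_0 = 5.120, the most probable radial distance is 26.809 fm.

r ≈ 26.81 fm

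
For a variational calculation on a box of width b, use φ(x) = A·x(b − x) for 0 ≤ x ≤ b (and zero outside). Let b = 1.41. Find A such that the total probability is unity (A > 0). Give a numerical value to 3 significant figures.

A ≈ 2.32

The normalization condition is ∫|φ|² dx = 1 from 0 to b.
The integral (without the A² prefactor) comes out to b^5/30.
Hence A² = 1/[b^5/30].
Substituting b = 1.41 gives A² = 5.383, so A = 2.320.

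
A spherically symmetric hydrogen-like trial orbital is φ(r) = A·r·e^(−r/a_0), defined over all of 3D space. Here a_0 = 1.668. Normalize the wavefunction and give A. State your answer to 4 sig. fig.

Normalization requires ∫|φ|² 4πr² dr = 1, integrated from 0 to ∞.
In 3D with spherical symmetry the volume element is 4πr² dr.
Recall ∫₀^∞ r^m e^(−r/β) dr = m!·β^(m+1), with φ = A·r·e^(−r/a_0), the integral evaluates to A²·[3·π·a_0^5].
Plugging in a_0 = 1.668 yields A = 0.090651.

A ≈ 0.09065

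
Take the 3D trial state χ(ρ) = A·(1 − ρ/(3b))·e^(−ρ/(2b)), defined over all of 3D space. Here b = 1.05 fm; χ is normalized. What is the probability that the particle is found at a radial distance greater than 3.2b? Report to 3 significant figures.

P ≈ 0.647

P = ∫ |χ|² 4πρ² dρ over ρ > 3.2b.
Normalization gives A² = 1/(8·π·b^3/3).
In terms of u = ρ/b (A², 4π and the length scale all cancel between numerator and denominator), P = [∫_{3.2}^{∞} u^2·(1 - u/3)^2·e^(-u) du] / [∫_{0}^{∞} u^2·(1 - u/3)^2·e^(-u) du].
An antiderivative of u^2·(1 - u/3)^2·e^(-u) is (-u^4 + 2·u^3 - 3·u^2 - 6·u - 6)·e^(-u)/9; evaluating from 3.2 to ∞ gives 6614·e^(-16/5)/625, while the full integral is 2/3.
The region integral divided by the full integral gives P = 0.6470.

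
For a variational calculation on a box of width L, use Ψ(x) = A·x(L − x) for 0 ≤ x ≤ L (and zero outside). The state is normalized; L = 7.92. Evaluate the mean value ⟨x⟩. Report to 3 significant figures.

The expectation value is the |Ψ|²-weighted average of x: ∫ x|Ψ|² dx.
Expanding the polynomial and integrating term by term, since the A² factors cancel between numerator and denominator, ⟨x⟩ = L/2.
Putting L = 7.92 gives 3.960.

⟨x⟩ ≈ 3.96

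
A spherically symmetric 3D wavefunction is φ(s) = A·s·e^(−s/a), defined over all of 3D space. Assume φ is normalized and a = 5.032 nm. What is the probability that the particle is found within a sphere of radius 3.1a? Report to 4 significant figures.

With dV = 4πs²ds, the probability is ∫|φ|² dV over s ≤ 3.1a.
The full normalization integral is A²·[3·π·a^5] = 1, fixing A².
Let u = s/a; then A², 4π and the length scale all cancel, so P = ∫_{0}^{3.1} u^4·e^(-2·u) du ÷ ∫_{0}^{∞} u^4·e^(-2·u) du.
With ∫ u^4·e^(-2·u) du = -(u^4/2 + u^3 + 3·u^2/2 + 3·u/2 + 3/4)·e^(-2·u) + C, the region integral is ≈ 0.555617 and the full one is 3/4.
Taking the ratio yields P = 0.74082.

P ≈ 0.7408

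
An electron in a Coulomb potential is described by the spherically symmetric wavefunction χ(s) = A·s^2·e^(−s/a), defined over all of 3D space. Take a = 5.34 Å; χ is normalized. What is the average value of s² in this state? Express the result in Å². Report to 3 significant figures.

The expectation value is the |χ|²-weighted average of s^2: ∫ s^2|χ|² 4πs² ds.
Evaluating both integrals, ⟨s²⟩ = 14·a^2.
With a = 5.34, ⟨s^2⟩ = 399.2.

⟨s^2⟩ ≈ 399 Å^2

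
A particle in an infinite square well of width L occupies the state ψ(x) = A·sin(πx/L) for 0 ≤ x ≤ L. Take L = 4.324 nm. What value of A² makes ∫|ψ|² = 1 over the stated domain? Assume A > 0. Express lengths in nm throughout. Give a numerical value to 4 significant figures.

A^2 ≈ 0.4625 nm^(-1)

The normalization condition is ∫|ψ|² dx = 1 from 0 to L.
Carrying out the integral gives A² · L/2.
Hence A² = 1/[L/2].
Substituting L = 4.324 gives A² = 0.46253, so A = 0.68010.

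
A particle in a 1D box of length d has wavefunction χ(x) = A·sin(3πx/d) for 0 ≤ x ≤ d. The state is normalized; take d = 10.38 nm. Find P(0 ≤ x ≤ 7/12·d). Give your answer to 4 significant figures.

|χ|² is the probability density, so P = ∫_{0}^{7/12·d} |χ|² dx.
The normalization integral ∫|χ|²dx over the whole domain equals d/2·A², and A² cancels in the ratio.
Let u = x/d; then A² and the length scale cancel, so P = ∫_{0}^{7/12} sin(3·π·u)^2 du ÷ ∫_{0}^{1} sin(3·π·u)^2 du.
An antiderivative of sin(3·π·u)^2 is u/2 - sin(6·π·u)/(12·π); evaluating from 0 to 7/12 gives 1/(12·π) + 7/24, while the full integral is 1/2.
Evaluating gives P = (2 + 7·π)/(12·π).

P ≈ 0.6364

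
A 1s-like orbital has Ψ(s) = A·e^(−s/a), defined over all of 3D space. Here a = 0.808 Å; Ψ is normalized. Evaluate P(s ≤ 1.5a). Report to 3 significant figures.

With dV = 4πs²ds, the probability is ∫|Ψ|² dV over s ≤ 1.5a.
Normalization gives A² = 1/(π·a^3).
Substituting u = s/a, A², 4π and the length scale all cancel in the ratio: P = ∫_{0}^{1.5} u^2·e^(-2·u) du / ∫_{0}^{∞} u^2·e^(-2·u) du.
Using ∫ u^2·e^(-2·u) du = -(2·u^2 + 2·u + 1)·e^(-2·u)/4, the numerator is 1/4 - 17·e^(-3)/8 and the denominator is 1/4.
This evaluates to P = 0.5768.

P ≈ 0.577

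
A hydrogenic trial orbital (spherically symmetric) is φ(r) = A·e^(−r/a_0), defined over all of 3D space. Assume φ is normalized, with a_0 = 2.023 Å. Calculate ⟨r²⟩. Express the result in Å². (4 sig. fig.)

⟨r^2⟩ ≈ 12.28 Å^2

The expectation value is the |φ|²-weighted average of r^2: ∫ r^2|φ|² 4πr² dr.
Recall ∫₀^∞ r^m e^(−r/β) dr = m!·β^(m+1), the ratio of the moment integral to the normalization integral gives ⟨r²⟩ = 3·a_0^2.
With a_0 = 2.023, ⟨r^2⟩ = 12.278.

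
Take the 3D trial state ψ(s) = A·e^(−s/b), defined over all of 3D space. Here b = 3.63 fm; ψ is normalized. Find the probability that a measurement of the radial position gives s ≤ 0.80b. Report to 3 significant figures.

With dV = 4πs²ds, the probability is ∫|ψ|² dV over s ≤ 0.80b.
A² is fixed by ∫₀^∞ 4πs²|ψ|² ds = 1, i.e. A² = (π·b^3)^(−1).
In terms of u = s/b (A², 4π and the length scale all cancel between numerator and denominator), P = [∫_{0}^{0.80} u^2·e^(-2·u) du] / [∫_{0}^{∞} u^2·e^(-2·u) du].
An antiderivative of u^2·e^(-2·u) is -(2·u^2 + 2·u + 1)·e^(-2·u)/4; evaluating from 0 to 0.80 gives 1/4 - 97·e^(-8/5)/100, while the full integral is 1/4.
Taking the ratio yields P = 0.2166.

P ≈ 0.217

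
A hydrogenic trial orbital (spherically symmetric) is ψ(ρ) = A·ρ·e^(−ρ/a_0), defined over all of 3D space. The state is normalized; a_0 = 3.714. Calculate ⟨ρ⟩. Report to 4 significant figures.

⟨ρ⟩ ≈ 9.285

By definition ⟨ρ⟩ = ∫ ρ |ψ(ρ)|² 4πρ² dρ.
Using ∫₀^∞ ρⁿ e^(−αρ) dρ = n!/αⁿ⁺¹, the ratio of the moment integral to the normalization integral gives ⟨ρ⟩ = 5·a_0/2.
Putting a_0 = 3.714 gives 9.2850.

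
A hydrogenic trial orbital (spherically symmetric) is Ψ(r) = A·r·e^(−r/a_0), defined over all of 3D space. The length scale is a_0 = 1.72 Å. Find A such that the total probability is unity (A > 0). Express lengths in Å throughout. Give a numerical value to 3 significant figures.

Normalization requires ∫|Ψ|² 4πr² dr = 1, integrated from 0 to ∞.
With ∫₀^∞ r^4 e^(−αr) dr = 4!/α^5, the integral (without the A² prefactor) comes out to 3·π·a_0^5.
Plugging in a_0 = 1.72 yields A = 0.08395.

A ≈ 0.0840 Å^(-5/2)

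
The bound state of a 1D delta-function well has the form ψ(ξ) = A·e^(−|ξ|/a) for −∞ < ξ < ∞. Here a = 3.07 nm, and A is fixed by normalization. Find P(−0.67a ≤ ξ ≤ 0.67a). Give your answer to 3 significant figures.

P ≈ 0.738

|ψ|² is the probability density, so P = ∫_{−0.67a}^{0.67a} |ψ|² dξ.
The normalization integral ∫|ψ|²dξ over the whole domain equals a·A², and A² cancels in the ratio.
Both integrals are even about ξ = 0, so only the ξ ≥ 0 halves are needed (the factors of 2 cancel). Substituting u = ξ/a, A² and the length scale cancel in the ratio: P = ∫_{0}^{0.67} e^(-2·u) du / ∫_{0}^{∞} e^(-2·u) du.
An antiderivative of e^(-2·u) is -e^(-2·u)/2; evaluating from 0 to 0.67 gives 1/2 - e^(-67/50)/2, while the full integral is 1/2.
Taking the ratio, P = 0.7382.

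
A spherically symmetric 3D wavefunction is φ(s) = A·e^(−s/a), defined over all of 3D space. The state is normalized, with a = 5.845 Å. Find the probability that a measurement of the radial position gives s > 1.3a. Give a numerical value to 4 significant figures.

P ≈ 0.5184

With dV = 4πs²ds, the probability is ∫|φ|² dV over s > 1.3a.
A² is fixed by ∫₀^∞ 4πs²|φ|² ds = 1, i.e. A² = (π·a^3)^(−1).
Substituting u = s/a, A², 4π and the length scale all cancel in the ratio: P = ∫_{1.3}^{∞} u^2·e^(-2·u) du / ∫_{0}^{∞} u^2·e^(-2·u) du.
Using ∫ u^2·e^(-2·u) du = -(2·u^2 + 2·u + 1)·e^(-2·u)/4, the numerator is 349·e^(-13/5)/200 and the denominator is 1/4.
The region integral divided by the full integral gives P = 0.51843.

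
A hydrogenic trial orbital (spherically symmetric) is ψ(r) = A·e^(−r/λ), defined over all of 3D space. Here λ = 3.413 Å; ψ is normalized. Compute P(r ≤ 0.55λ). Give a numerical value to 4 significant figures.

P ≈ 0.09958

Integrate the radial probability density 4πr²|ψ|² over r ≤ 0.55λ.
The full normalization integral is A²·[π·λ^3] = 1, fixing A².
In terms of u = r/λ (A², 4π and the length scale all cancel between numerator and denominator), P = [∫_{0}^{0.55} u^2·e^(-2·u) du] / [∫_{0}^{∞} u^2·e^(-2·u) du].
An antiderivative of u^2·e^(-2·u) is -(2·u^2 + 2·u + 1)·e^(-2·u)/4; evaluating from 0 to 0.55 gives 1/4 - 541·e^(-11/10)/800, while the full integral is 1/4.
Taking the ratio yields P = 0.099584.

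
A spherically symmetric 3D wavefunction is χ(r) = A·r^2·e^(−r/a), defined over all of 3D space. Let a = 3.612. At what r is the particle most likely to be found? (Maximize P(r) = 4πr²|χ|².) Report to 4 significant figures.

The maximum of P(r) = 4πr²|χ|² occurs where its derivative vanishes.
This gives r = 3·a.
With a = 3.612, the most probable radial distance is 10.836.

r ≈ 10.84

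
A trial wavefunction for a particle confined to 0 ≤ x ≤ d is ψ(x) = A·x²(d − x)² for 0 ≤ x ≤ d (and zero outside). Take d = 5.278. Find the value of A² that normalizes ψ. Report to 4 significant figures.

We need A² ∫|f|² dx = 1, taking the integral from 0 to d.
∫|ψ|² dx = A²·(d^9/630).
With d = 5.278: A² = 0.00019821 and A = 0.014079.

A^2 ≈ 0.0001982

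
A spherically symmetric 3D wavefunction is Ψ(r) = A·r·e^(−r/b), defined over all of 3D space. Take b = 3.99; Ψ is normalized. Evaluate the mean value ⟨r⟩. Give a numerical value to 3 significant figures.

The expectation value is the |Ψ|²-weighted average of r: ∫ r|Ψ|² 4πr² dr.
Recall ∫₀^∞ r^m e^(−r/β) dr = m!·β^(m+1), the ratio of the moment integral to the normalization integral gives ⟨r⟩ = 5·b/2.
With b = 3.99, ⟨r⟩ = 9.975.

⟨r⟩ ≈ 9.98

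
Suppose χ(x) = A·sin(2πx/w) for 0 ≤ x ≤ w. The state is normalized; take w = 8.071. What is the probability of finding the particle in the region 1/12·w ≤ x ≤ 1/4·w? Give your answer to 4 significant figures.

The probability is P = ∫ |χ|² dx over [1/12·w, 1/4·w].
Since A² = 1/(w/2), this is the region integral divided by the full normalization integral.
Let u = x/w; then A² and the length scale cancel, so P = ∫_{1/12}^{1/4} sin(2·π·u)^2 du ÷ ∫_{0}^{1} sin(2·π·u)^2 du.
Using ∫ sin(2·π·u)^2 du = u/2 - sin(4·π·u)/(8·π), the numerator is √(3)/(16·π) + 1/12 and the denominator is 1/2.
The result is P = (√(3)/8 + π/6)/π.

P ≈ 0.2356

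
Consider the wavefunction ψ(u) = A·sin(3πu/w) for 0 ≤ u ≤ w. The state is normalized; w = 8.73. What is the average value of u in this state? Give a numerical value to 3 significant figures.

⟨u⟩ ≈ 4.37

⟨u⟩ = ∫ u |ψ|² du over the full domain.
Using sin²θ = (1 − cos 2θ)/2, evaluating both integrals, ⟨u⟩ = w/2.
With w = 8.73, ⟨u⟩ = 4.365.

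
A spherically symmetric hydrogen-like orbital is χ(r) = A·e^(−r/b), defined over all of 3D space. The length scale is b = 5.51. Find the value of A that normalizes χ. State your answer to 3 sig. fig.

The normalization condition is ∫|χ|² 4πr² dr = 1 from 0 to ∞.
In 3D with spherical symmetry the volume element is 4πr² dr.
The integral (without the A² prefactor) comes out to π·b^3.
With b = 5.51: A² = 0.001903 and A = 0.04362.

A ≈ 0.0436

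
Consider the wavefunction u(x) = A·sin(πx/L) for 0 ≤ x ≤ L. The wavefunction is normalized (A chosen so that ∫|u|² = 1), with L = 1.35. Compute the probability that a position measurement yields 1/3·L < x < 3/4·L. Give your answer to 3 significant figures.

P = ∫_{1/3·L}^{3/4·L} |u(x)|² dx.
With A² fixed by ∫|u|² = 1, i.e. A² = (L/2)^(−1), substitute and integrate.
Substituting t = x/L, A² and the length scale cancel in the ratio: P = ∫_{1/3}^{3/4} sin(π·t)^2 dt / ∫_{0}^{1} sin(π·t)^2 dt.
An antiderivative of sin(π·t)^2 is t/2 - sin(2·π·t)/(4·π); evaluating from 1/3 to 3/4 gives √(3)/(8·π) + 1/(4·π) + 5/24, while the full integral is 1/2.
Taking the ratio, P = (3·√(3) + 6 + 5·π)/(12·π).

P ≈ 0.714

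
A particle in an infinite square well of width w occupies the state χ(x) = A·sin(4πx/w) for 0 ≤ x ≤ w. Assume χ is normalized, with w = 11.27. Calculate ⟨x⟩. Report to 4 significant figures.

The expectation value is the |χ|²-weighted average of x: ∫ x|χ|² dx.
Using sin²θ = (1 − cos 2θ)/2, the ratio of the moment integral to the normalization integral gives ⟨x⟩ = w/2.
Putting w = 11.27 gives 5.6350.

⟨x⟩ ≈ 5.635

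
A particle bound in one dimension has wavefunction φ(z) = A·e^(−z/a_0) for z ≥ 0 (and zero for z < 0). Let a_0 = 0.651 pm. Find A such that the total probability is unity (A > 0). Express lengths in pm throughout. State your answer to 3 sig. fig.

A ≈ 1.75 pm^(-1/2)

The normalization condition is ∫|φ|² dz = 1 from 0 to ∞.
∫|φ|² dz = A²·(a_0/2).
Setting this equal to 1 gives A² = 1/(a_0/2).
With a_0 = 0.651: A² = 3.072 and A = 1.753.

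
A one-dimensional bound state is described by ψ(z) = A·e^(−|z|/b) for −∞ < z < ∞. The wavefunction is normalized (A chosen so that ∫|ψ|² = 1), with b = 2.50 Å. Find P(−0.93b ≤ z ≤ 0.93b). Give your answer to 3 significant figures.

P ≈ 0.844

|ψ|² is the probability density, so P = ∫_{−0.93b}^{0.93b} |ψ|² dz.
Since A² = 1/(b), this is the region integral divided by the full normalization integral.
Both integrals are even about z = 0, so only the z ≥ 0 halves are needed (the factors of 2 cancel). Substituting u = z/b, A² and the length scale cancel in the ratio: P = ∫_{0}^{0.93} e^(-2·u) du / ∫_{0}^{∞} e^(-2·u) du.
Using ∫ e^(-2·u) du = -e^(-2·u)/2, the numerator is 1/2 - e^(-93/50)/2 and the denominator is 1/2.
Taking the ratio, P = 0.8443.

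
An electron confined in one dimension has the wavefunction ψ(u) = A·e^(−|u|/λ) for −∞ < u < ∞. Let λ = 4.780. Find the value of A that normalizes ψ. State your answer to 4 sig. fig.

The normalization condition is ∫|ψ|² du = 1 from −∞ to ∞.
Recall ∫₀^∞ u^m e^(−u/β) du = m!·β^(m+1), carrying out the integral gives A² · λ.
With λ = 4.780: A² = 0.20921 and A = 0.45739.

A ≈ 0.4574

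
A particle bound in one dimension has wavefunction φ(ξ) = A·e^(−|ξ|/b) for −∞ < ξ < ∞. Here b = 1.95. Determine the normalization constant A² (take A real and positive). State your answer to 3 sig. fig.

A^2 ≈ 0.513

Require ∫ |φ|² dξ = 1 over the whole domain.
With ∫₀^∞ ξ^0 e^(−αξ) dξ = 0!/α^1, with φ = A·e^(−|ξ|/b), the integral evaluates to A²·[b].
Setting this equal to 1 gives A² = 1/(b).
Substituting b = 1.95 gives A² = 0.5128, so A = 0.7161.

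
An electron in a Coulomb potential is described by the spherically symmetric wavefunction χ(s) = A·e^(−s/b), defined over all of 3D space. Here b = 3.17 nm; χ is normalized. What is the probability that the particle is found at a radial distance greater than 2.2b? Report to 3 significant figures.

Integrate the radial probability density 4πs²|χ|² over s > 2.2b.
Normalization gives A² = 1/(π·b^3).
In terms of u = s/b (A², 4π and the length scale all cancel between numerator and denominator), P = [∫_{2.2}^{∞} u^2·e^(-2·u) du] / [∫_{0}^{∞} u^2·e^(-2·u) du].
An antiderivative of u^2·e^(-2·u) is -(2·u^2 + 2·u + 1)·e^(-2·u)/4; evaluating from 2.2 to ∞ gives 377·e^(-22/5)/100, while the full integral is 1/4.
This evaluates to P = 0.1851.

P ≈ 0.185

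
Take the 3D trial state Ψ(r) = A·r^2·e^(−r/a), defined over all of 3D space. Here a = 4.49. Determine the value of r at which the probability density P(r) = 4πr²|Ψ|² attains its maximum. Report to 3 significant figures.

r ≈ 13.5

Set d/dr [P(r) = 4πr²|Ψ|²] = 0 and solve for r > 0.
This gives r = 3·a.
With a = 4.49, the most probable radial distance is 13.47.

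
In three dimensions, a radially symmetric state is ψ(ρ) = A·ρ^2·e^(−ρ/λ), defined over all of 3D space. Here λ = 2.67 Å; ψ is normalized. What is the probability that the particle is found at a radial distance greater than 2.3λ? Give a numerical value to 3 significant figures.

P ≈ 0.818

P = ∫ |ψ|² 4πρ² dρ over ρ > 2.3λ.
The full normalization integral is A²·[45·π·λ^7/2] = 1, fixing A².
Let u = ρ/λ; then A², 4π and the length scale all cancel, so P = ∫_{2.3}^{∞} u^6·e^(-2·u) du ÷ ∫_{0}^{∞} u^6·e^(-2·u) du.
Using ∫ u^6·e^(-2·u) du = -(4·u^6 + 12·u^5 + 30·u^4 + 60·u^3 + 90·u^2 + 90·u + 45)·e^(-2·u)/8, the numerator is ≈ 4.6014 and the denominator is 45/8.
Taking the ratio yields P = 0.8180.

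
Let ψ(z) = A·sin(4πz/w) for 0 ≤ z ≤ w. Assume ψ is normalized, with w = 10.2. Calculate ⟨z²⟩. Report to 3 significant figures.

⟨z^2⟩ ≈ 34.4

⟨z²⟩ = ∫ z^2 |ψ|² dz over the full domain.
Since the A² factors cancel between numerator and denominator, ⟨z²⟩ = -w^2/(32·π^2) + w^2/3.
Putting w = 10.2 gives 34.35.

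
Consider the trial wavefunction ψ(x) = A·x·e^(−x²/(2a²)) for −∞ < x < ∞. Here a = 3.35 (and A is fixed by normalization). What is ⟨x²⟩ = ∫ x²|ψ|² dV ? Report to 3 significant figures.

⟨x^2⟩ ≈ 16.8

The expectation value is the |ψ|²-weighted average of x^2: ∫ x^2|ψ|² dx.
Differentiating ∫e^(−αx²) dx = √(π/α) under α to get the higher moments, evaluating both integrals, ⟨x²⟩ = 3·a^2/2.
With a = 3.35, ⟨x^2⟩ = 16.83.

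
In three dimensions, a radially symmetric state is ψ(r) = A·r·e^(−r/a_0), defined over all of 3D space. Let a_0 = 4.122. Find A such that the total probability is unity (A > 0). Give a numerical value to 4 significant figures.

A ≈ 0.009443

We need A² ∫|f|² 4πr² dr = 1, taking the integral from 0 to ∞.
In 3D with spherical symmetry the volume element is 4πr² dr.
Using ∫₀^∞ rⁿ e^(−αr) dr = n!/αⁿ⁺¹, with ψ = A·r·e^(−r/a_0), the integral evaluates to A²·[3·π·a_0^5].
With a_0 = 4.122: A² = 0.000089164 and A = 0.0094427.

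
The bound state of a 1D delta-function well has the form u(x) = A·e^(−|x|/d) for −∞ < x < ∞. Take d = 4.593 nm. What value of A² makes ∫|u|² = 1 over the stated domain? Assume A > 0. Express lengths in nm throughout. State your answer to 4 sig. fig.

A^2 ≈ 0.2177 nm^(-1)

Normalization requires ∫|u|² dx = 1, integrated from −∞ to ∞.
With ∫₀^∞ x^0 e^(−αx) dx = 0!/α^1, carrying out the integral gives A² · d.
Substituting d = 4.593 gives A² = 0.21772, so A = 0.46661.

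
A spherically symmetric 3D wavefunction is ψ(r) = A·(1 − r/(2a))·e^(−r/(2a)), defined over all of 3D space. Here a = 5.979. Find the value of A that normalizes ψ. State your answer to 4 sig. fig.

The normalization condition is ∫|ψ|² 4πr² dr = 1 from 0 to ∞.
In 3D with spherical symmetry the volume element is 4πr² dr.
∫|ψ|² 4πr² dr = A²·(8·π·a^3).
Setting this equal to 1 gives A² = 1/(8·π·a^3).
Substituting a = 5.979 gives A² = 0.00018615, so A = 0.013644.

A ≈ 0.01364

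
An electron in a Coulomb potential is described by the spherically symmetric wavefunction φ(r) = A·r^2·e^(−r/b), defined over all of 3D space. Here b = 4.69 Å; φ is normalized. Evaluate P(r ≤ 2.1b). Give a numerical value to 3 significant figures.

P ≈ 0.133

P = ∫ |φ|² 4πr² dr over r ≤ 2.1b.
Normalization gives A² = 1/(45·π·b^7/2).
Let u = r/b; then A², 4π and the length scale all cancel, so P = ∫_{0}^{2.1} u^6·e^(-2·u) du ÷ ∫_{0}^{∞} u^6·e^(-2·u) du.
An antiderivative of u^6·e^(-2·u) is -(4·u^6 + 12·u^5 + 30·u^4 + 60·u^3 + 90·u^2 + 90·u + 45)·e^(-2·u)/8; evaluating from 0 to 2.1 gives ≈ 0.74552, while the full integral is 45/8.
The region integral divided by the full integral gives P = 0.1325.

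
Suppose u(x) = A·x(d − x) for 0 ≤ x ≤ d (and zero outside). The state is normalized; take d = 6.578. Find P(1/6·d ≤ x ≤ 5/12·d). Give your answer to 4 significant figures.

P ≈ 0.3111

The probability is P = ∫ |u|² dx over [1/6·d, 5/12·d].
With A² fixed by ∫|u|² = 1, i.e. A² = (d^5/30)^(−1), substitute and integrate.
In terms of t = x/d (A² and the length scale cancel between numerator and denominator), P = [∫_{1/6}^{5/12} t^2·(1 - t)^2 dt] / [∫_{0}^{1} t^2·(1 - t)^2 dt].
An antiderivative of t^2·(1 - t)^2 is t^3·(6·t^2 - 15·t + 10)/30; evaluating from 1/6 to 5/12 gives ≈ 0.0103709, while the full integral is 1/30.
Evaluating gives P = 0.31113.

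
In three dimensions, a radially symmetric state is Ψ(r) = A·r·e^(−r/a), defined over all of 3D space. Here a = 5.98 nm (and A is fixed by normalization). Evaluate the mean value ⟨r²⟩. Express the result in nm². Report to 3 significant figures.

⟨r^2⟩ ≈ 268 nm^2

⟨r²⟩ = ∫ r^2 |Ψ|² 4πr² dr over the full domain.
Evaluating both integrals, ⟨r²⟩ = 15·a^2/2.
With a = 5.98, ⟨r^2⟩ = 268.2.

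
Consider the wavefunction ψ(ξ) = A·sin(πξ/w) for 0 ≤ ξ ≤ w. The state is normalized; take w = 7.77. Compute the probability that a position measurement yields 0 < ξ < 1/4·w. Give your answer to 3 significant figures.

P = ∫_{0}^{1/4·w} |ψ(ξ)|² dξ.
With A² fixed by ∫|ψ|² = 1, i.e. A² = (w/2)^(−1), substitute and integrate.
Substituting u = ξ/w, A² and the length scale cancel in the ratio: P = ∫_{0}^{1/4} sin(π·u)^2 du / ∫_{0}^{1} sin(π·u)^2 du.
With ∫ sin(π·u)^2 du = u/2 - sin(2·π·u)/(4·π) + C, the region integral is 1/8 - 1/(4·π) and the full one is 1/2.
This works out to P = (-2 + π)/(4·π).

P ≈ 0.0908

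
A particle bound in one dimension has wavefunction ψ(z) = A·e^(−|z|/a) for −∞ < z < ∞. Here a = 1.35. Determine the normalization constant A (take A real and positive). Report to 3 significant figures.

Require ∫ |ψ|² dz = 1 over the whole domain.
Carrying out the integral gives A² · a.
So A² = (a)^(−1).
With a = 1.35: A² = 0.7407 and A = 0.8607.

A ≈ 0.861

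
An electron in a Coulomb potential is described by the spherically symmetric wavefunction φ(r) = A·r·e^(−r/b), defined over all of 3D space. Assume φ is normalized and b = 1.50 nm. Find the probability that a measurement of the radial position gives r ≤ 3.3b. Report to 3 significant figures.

P ≈ 0.787

P = ∫ |φ|² 4πr² dr over r ≤ 3.3b.
The full normalization integral is A²·[3·π·b^5] = 1, fixing A².
In terms of u = r/b (A², 4π and the length scale all cancel between numerator and denominator), P = [∫_{0}^{3.3} u^4·e^(-2·u) du] / [∫_{0}^{∞} u^4·e^(-2·u) du].
An antiderivative of u^4·e^(-2·u) is -(u^4/2 + u^3 + 3·u^2/2 + 3·u/2 + 3/4)·e^(-2·u); evaluating from 0 to 3.3 gives ≈ 0.59047, while the full integral is 3/4.
This evaluates to P = 0.7873.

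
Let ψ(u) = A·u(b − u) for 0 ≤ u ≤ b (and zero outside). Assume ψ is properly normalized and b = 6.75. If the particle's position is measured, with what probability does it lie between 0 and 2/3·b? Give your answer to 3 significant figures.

P ≈ 0.790

The probability is P = ∫ |ψ|² du over [0, 2/3·b].
With A² fixed by ∫|ψ|² = 1, i.e. A² = (b^5/30)^(−1), substitute and integrate.
Let t = u/b; then A² and the length scale cancel, so P = ∫_{0}^{2/3} t^2·(1 - t)^2 dt ÷ ∫_{0}^{1} t^2·(1 - t)^2 dt.
An antiderivative of t^2·(1 - t)^2 is t^3·(6·t^2 - 15·t + 10)/30; evaluating from 0 to 2/3 gives 32/1215, while the full integral is 1/30.
This works out to P = 64/81.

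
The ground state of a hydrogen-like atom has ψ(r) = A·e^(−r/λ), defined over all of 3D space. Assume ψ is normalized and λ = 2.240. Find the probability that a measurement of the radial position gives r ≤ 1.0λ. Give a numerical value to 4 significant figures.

P ≈ 0.3233

With dV = 4πr²dr, the probability is ∫|ψ|² dV over r ≤ 1.0λ.
The full normalization integral is A²·[π·λ^3] = 1, fixing A².
Let u = r/λ; then A², 4π and the length scale all cancel, so P = ∫_{0}^{1.0} u^2·e^(-2·u) du ÷ ∫_{0}^{∞} u^2·e^(-2·u) du.
With ∫ u^2·e^(-2·u) du = -(2·u^2 + 2·u + 1)·e^(-2·u)/4 + C, the region integral is 1/4 - 5·e^(-2)/4 and the full one is 1/4.
This evaluates to P = 0.32332.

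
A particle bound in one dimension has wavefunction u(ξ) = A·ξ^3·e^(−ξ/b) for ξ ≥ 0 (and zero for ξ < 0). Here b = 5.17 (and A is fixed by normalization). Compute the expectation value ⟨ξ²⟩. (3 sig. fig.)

By definition ⟨ξ²⟩ = ∫ ξ^2 |u(ξ)|² dξ.
The ratio of the moment integral to the normalization integral gives ⟨ξ²⟩ = 14·b^2.
Putting b = 5.17 gives 374.2.

⟨ξ^2⟩ ≈ 374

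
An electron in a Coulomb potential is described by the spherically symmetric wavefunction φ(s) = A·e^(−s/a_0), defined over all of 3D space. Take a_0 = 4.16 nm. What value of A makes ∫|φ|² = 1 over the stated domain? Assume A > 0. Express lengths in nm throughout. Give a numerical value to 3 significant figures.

A ≈ 0.0665 nm^(-3/2)

Normalization requires ∫|φ|² 4πs² ds = 1, integrated from 0 to ∞.
Carrying out the integral gives A² · π·a_0^3.
Hence A² = 1/[π·a_0^3].
Plugging in a_0 = 4.16 yields A = 0.06649.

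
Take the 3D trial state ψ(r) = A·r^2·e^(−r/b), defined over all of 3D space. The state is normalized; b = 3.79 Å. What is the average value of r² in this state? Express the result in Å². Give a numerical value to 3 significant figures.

The expectation value is the |ψ|²-weighted average of r^2: ∫ r^2|ψ|² 4πr² dr.
With ∫₀^∞ r^8 e^(−αr) dr = 8!/α^9, since the A² factors cancel between numerator and denominator, ⟨r²⟩ = 14·b^2.
With b = 3.79, ⟨r^2⟩ = 201.1.

⟨r^2⟩ ≈ 201 Å^2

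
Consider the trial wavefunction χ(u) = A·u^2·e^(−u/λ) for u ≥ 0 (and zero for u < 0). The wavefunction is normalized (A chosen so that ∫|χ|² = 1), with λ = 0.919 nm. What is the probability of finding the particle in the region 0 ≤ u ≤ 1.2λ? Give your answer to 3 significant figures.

|χ|² is the probability density, so P = ∫_{0}^{1.2λ} |χ|² du.
With A² fixed by ∫|χ|² = 1, i.e. A² = (3·λ^5/4)^(−1), substitute and integrate.
In terms of t = u/λ (A² and the length scale cancel between numerator and denominator), P = [∫_{0}^{1.2} t^4·e^(-2·t) dt] / [∫_{0}^{∞} t^4·e^(-2·t) dt].
An antiderivative of t^4·e^(-2·t) is -(t^4/2 + t^3 + 3·t^2/2 + 3·t/2 + 3/4)·e^(-2·t); evaluating from 0 to 1.2 gives ≈ 0.071901, while the full integral is 3/4.
This works out to P = 0.09587.

P ≈ 0.0959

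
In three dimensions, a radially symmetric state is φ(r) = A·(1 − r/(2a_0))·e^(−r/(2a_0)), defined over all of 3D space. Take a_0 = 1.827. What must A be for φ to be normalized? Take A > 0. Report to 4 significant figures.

A ≈ 0.08077

The normalization condition is ∫|φ|² 4πr² dr = 1 from 0 to ∞.
(Spherical symmetry: dV = 4πr² dr.)
Recall ∫₀^∞ r^m e^(−r/β) dr = m!·β^(m+1), with φ = A·(1 − r/(2a_0))·e^(−r/(2a_0)), the integral evaluates to A²·[8·π·a_0^3].
Hence A² = 1/[8·π·a_0^3].
With a_0 = 1.827: A² = 0.0065245 and A = 0.080774.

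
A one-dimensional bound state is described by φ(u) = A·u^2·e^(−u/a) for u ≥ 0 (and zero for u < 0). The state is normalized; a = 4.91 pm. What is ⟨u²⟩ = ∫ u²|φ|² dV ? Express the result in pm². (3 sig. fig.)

By definition ⟨u²⟩ = ∫ u^2 |φ(u)|² du.
Using ∫₀^∞ uⁿ e^(−αu) du = n!/αⁿ⁺¹, since the A² factors cancel between numerator and denominator, ⟨u²⟩ = 15·a^2/2.
Putting a = 4.91 gives 180.8.

⟨u^2⟩ ≈ 181 pm^2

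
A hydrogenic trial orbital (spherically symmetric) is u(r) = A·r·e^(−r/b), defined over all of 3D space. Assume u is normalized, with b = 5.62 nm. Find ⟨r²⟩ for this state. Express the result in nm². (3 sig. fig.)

The expectation value is the |u|²-weighted average of r^2: ∫ r^2|u|² 4πr² dr.
Since the A² factors cancel between numerator and denominator, ⟨r²⟩ = 15·b^2/2.
Putting b = 5.62 gives 236.9.

⟨r^2⟩ ≈ 237 nm^2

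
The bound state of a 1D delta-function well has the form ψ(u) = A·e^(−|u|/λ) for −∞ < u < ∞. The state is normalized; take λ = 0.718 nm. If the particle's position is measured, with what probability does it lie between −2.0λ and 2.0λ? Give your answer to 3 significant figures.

P ≈ 0.982

The probability is P = ∫ |ψ|² du over [−2.0λ, 2.0λ].
With A² fixed by ∫|ψ|² = 1, i.e. A² = (λ)^(−1), substitute and integrate.
Both integrals are even about u = 0, so only the u ≥ 0 halves are needed (the factors of 2 cancel). In terms of t = u/λ (A² and the length scale cancel between numerator and denominator), P = [∫_{0}^{2.0} e^(-2·t) dt] / [∫_{0}^{∞} e^(-2·t) dt].
With ∫ e^(-2·t) dt = -e^(-2·t)/2 + C, the region integral is 1/2 - e^(-4)/2 and the full one is 1/2.
Evaluating gives P = 0.9817.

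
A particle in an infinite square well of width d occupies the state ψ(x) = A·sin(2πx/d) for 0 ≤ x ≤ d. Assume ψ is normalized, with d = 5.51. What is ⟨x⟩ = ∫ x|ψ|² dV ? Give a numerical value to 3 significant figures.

⟨x⟩ ≈ 2.76

The expectation value is the |ψ|²-weighted average of x: ∫ x|ψ|² dx.
With ∫₀^d sin²(nπx/d) dx = d/2, the ratio of the moment integral to the normalization integral gives ⟨x⟩ = d/2.
With d = 5.51, ⟨x⟩ = 2.755.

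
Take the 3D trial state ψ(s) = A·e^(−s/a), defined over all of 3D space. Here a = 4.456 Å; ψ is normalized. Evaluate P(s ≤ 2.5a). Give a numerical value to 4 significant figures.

P = ∫ |ψ|² 4πs² ds over s ≤ 2.5a.
A² is fixed by ∫₀^∞ 4πs²|ψ|² ds = 1, i.e. A² = (π·a^3)^(−1).
In terms of u = s/a (A², 4π and the length scale all cancel between numerator and denominator), P = [∫_{0}^{2.5} u^2·e^(-2·u) du] / [∫_{0}^{∞} u^2·e^(-2·u) du].
With ∫ u^2·e^(-2·u) du = -(2·u^2 + 2·u + 1)·e^(-2·u)/4 + C, the region integral is 1/4 - 37·e^(-5)/8 and the full one is 1/4.
This evaluates to P = 0.87535.

P ≈ 0.8753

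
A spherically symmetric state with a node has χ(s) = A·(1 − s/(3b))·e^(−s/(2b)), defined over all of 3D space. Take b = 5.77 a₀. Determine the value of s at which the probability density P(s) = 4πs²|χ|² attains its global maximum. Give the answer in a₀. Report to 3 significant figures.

s ≈ 5.77 a₀

The maximum of P(s) = 4πs²|χ|² occurs where its derivative vanishes.
Solving yields s = b.
With b = 5.77, the most probable radial distance is 5.770 a₀.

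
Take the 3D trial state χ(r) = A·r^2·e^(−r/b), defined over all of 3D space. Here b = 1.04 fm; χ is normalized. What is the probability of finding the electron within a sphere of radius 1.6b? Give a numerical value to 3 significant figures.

P ≈ 0.0446

With dV = 4πr²dr, the probability is ∫|χ|² dV over r ≤ 1.6b.
A² is fixed by ∫₀^∞ 4πr²|χ|² dr = 1, i.e. A² = (45·π·b^7/2)^(−1).
Let u = r/b; then A², 4π and the length scale all cancel, so P = ∫_{0}^{1.6} u^6·e^(-2·u) du ÷ ∫_{0}^{∞} u^6·e^(-2·u) du.
With ∫ u^6·e^(-2·u) du = -(4·u^6 + 12·u^5 + 30·u^4 + 60·u^3 + 90·u^2 + 90·u + 45)·e^(-2·u)/8 + C, the region integral is ≈ 0.25098 and the full one is 45/8.
This evaluates to P = 0.04462.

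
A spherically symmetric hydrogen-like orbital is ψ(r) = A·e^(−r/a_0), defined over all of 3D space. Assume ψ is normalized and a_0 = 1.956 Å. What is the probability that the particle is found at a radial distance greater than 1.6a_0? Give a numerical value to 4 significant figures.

Integrate the radial probability density 4πr²|ψ|² over r > 1.6a_0.
The full normalization integral is A²·[π·a_0^3] = 1, fixing A².
In terms of u = r/a_0 (A², 4π and the length scale all cancel between numerator and denominator), P = [∫_{1.6}^{∞} u^2·e^(-2·u) du] / [∫_{0}^{∞} u^2·e^(-2·u) du].
With ∫ u^2·e^(-2·u) du = -(2·u^2 + 2·u + 1)·e^(-2·u)/4 + C, the region integral is 233·e^(-16/5)/100 and the full one is 1/4.
This evaluates to P = 0.37990.

P ≈ 0.3799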